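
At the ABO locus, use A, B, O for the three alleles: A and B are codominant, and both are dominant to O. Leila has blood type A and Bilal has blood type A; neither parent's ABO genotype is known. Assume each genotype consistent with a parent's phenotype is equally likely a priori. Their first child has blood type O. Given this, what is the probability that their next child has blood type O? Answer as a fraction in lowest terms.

Possible genotypes: Leila ∈ {AA, AO}; Bilal ∈ {AA, AO}.
Weight each parental genotype pair by prior × P(type-O child):
  AO × AO: posterior weight 1; P(next child type O) = 1/4.
Weighted sum = 1/4.

1/4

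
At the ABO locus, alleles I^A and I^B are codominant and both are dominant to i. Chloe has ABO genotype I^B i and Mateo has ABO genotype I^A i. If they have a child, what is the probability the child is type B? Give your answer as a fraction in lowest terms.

1/4

ABO cross I^B i × I^A i → offspring phenotypes: 1/4 O, 1/4 A, 1/4 B, 1/4 AB.
So P(type B) = 1/4.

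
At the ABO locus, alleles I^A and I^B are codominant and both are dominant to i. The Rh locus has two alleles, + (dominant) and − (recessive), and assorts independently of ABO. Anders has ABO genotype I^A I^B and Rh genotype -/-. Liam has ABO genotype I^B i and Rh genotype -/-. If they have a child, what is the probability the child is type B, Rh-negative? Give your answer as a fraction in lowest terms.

1/2

ABO cross I^A I^B × I^B i → offspring phenotypes: 1/4 A, 1/2 B, 1/4 AB.
Rh cross -/- × -/- → 1 Rh-.
Independent loci: P(type B, Rh-negative) = 1/2 × 1 = 1/2.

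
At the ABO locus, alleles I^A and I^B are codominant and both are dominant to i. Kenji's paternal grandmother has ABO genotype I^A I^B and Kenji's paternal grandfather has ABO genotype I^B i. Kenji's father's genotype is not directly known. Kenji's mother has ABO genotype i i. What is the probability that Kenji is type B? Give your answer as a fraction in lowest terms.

1/2

Kenji's father's ABO genotype from I^A I^B × I^B i: 1/4 I^A I^B, 1/4 I^A i, 1/4 I^B I^B, 1/4 I^B i.
Crossing each possibility with the mother i i and summing P(type B): 1/4·1/2 + 1/4·0 + 1/4·1 + 1/4·1/2 = 1/2.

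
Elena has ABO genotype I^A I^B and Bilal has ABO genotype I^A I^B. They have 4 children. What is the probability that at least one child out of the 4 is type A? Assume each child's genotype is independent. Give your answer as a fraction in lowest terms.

ABO cross I^A I^B × I^A I^B → 1/4 A, 1/4 B, 1/2 AB.
So P(type A) = 1/4 per child.
P(none) = (3/4)^4 = 81/256; P(at least one) = 1 − 81/256 = 175/256.

175/256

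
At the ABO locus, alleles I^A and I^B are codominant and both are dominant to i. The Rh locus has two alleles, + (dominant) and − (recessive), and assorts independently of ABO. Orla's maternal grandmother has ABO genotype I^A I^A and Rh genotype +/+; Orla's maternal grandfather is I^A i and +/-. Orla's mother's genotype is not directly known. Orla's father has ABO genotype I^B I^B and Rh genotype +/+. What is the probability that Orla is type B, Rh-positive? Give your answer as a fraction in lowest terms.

Orla's mother's ABO genotype from I^A I^A × I^A i: 1/2 I^A I^A, 1/2 I^A i.
Crossing each possibility with the father I^B I^B and summing P(type B): 1/2·0 + 1/2·1/2 = 1/4.
Similarly for Rh via the mother's Rh distribution: P(Rh+) = 1.
Independent loci: 1/4 × 1 = 1/4.

1/4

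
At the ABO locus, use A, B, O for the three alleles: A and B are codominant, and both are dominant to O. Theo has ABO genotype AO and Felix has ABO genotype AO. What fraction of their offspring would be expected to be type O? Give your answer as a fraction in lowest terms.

1/4

ABO cross AO × AO → offspring phenotypes: 1/4 O, 3/4 A.
So P(type O) = 1/4.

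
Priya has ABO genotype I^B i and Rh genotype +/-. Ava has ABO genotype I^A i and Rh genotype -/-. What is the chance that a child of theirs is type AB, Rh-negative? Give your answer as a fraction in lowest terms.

1/8

ABO cross I^B i × I^A i → offspring phenotypes: 1/4 O, 1/4 A, 1/4 B, 1/4 AB.
Rh cross +/- × -/- → 1/2 Rh+, 1/2 Rh-.
Independent loci: P(type AB, Rh-negative) = 1/4 × 1/2 = 1/8.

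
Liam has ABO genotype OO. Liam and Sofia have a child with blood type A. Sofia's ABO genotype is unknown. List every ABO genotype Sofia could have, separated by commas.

For each candidate genotype of Sofia, check whether crossing it with OO can produce every observed child phenotype.
  AA → possible child types {A} ✓
  AB → possible child types {A, B} ✓
  AO → possible child types {O, A} ✓
  BB → possible child types {B} ✗
  BO → possible child types {O, B} ✗
  OO → possible child types {O} ✗

AA, AB, AO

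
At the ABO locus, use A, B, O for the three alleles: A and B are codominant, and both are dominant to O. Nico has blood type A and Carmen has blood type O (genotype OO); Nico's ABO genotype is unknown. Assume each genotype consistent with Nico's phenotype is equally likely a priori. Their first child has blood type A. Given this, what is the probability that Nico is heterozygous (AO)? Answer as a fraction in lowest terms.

Possible genotypes: Nico ∈ {AA, AO}; Carmen ∈ {OO}.
Weight each parental genotype pair by prior × P(type-A child):
  AA × OO: posterior weight 2/3.
  AO × OO: posterior weight 1/3.
Sum the posterior weight over pairs where Nico is AO: 1/3.

1/3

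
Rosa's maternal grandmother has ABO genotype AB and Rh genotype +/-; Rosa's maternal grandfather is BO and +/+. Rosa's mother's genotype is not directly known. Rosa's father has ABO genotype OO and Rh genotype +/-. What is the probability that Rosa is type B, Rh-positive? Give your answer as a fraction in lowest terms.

Rosa's mother's ABO genotype from AB × BO: 1/4 AB, 1/4 AO, 1/4 BB, 1/4 BO.
Crossing each possibility with the father OO and summing P(type B): 1/4·1/2 + 1/4·0 + 1/4·1 + 1/4·1/2 = 1/2.
Similarly for Rh via the mother's Rh distribution: P(Rh+) = 7/8.
Independent loci: 1/2 × 7/8 = 7/16.

7/16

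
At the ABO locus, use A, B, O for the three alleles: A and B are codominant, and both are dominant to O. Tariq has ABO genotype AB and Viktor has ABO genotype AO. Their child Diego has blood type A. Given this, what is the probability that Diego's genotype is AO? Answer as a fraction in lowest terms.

1/2

Cross AB × AO → 1/4 AA, 1/4 AB, 1/4 AO, 1/4 BO.
Type-A genotypes among offspring: AA (1/4), AO (1/4); total 1/2.
P(AO | type A) = (1/4) / (1/2) = 1/2.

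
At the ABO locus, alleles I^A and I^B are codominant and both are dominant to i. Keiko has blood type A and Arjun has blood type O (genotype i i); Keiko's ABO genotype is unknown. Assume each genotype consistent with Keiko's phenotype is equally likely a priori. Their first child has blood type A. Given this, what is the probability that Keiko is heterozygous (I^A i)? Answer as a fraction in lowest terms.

1/3

Possible genotypes: Keiko ∈ {I^A I^A, I^A i}; Arjun ∈ {i i}.
Weight each parental genotype pair by prior × P(type-A child):
  I^A I^A × i i: posterior weight 2/3.
  I^A i × i i: posterior weight 1/3.
Sum the posterior weight over pairs where Keiko is I^A i: 1/3.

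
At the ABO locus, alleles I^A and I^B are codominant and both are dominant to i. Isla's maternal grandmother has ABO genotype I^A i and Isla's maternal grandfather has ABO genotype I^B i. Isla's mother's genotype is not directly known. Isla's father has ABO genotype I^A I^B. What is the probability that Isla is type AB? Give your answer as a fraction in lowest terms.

Isla's mother's ABO genotype from I^A i × I^B i: 1/4 I^A I^B, 1/4 I^A i, 1/4 I^B i, 1/4 i i.
Crossing each possibility with the father I^A I^B and summing P(type AB): 1/4·1/2 + 1/4·1/4 + 1/4·1/4 + 1/4·0 = 1/4.

1/4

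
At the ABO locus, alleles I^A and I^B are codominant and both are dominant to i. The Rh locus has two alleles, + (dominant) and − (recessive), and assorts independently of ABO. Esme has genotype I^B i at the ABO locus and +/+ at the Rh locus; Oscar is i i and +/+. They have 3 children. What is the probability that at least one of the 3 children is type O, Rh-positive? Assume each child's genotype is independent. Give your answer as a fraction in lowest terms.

ABO cross I^B i × i i → 1/2 O, 1/2 B.
Rh cross +/+ × +/+ → 1 Rh+; so P(type O, Rh-positive) = 1/2 × 1 = 1/2 per child.
P(none) = (1/2)^3 = 1/8; P(at least one) = 1 − 1/8 = 7/8.

7/8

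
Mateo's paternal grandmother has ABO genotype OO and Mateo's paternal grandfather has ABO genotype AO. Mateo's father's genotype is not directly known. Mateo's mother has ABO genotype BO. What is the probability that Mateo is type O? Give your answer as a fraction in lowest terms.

3/8

Mateo's father's ABO genotype from OO × AO: 1/2 AO, 1/2 OO.
Crossing each possibility with the mother BO and summing P(type O): 1/2·1/4 + 1/2·1/2 = 3/8.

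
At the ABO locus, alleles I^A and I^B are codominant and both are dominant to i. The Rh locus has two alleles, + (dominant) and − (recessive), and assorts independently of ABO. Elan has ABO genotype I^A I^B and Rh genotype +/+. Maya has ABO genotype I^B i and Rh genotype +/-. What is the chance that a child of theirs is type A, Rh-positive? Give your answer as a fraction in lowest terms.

ABO cross I^A I^B × I^B i → offspring phenotypes: 1/4 A, 1/2 B, 1/4 AB.
Rh cross +/+ × +/- → 1 Rh+.
Independent loci: P(type A, Rh-positive) = 1/4 × 1 = 1/4.

1/4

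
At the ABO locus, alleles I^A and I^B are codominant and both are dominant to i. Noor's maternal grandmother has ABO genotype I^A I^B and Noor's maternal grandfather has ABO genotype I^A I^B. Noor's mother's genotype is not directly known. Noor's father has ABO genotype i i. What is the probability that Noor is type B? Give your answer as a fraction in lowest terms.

1/2

Noor's mother's ABO genotype from I^A I^B × I^A I^B: 1/4 I^A I^A, 1/2 I^A I^B, 1/4 I^B I^B.
Crossing each possibility with the father i i and summing P(type B): 1/4·0 + 1/2·1/2 + 1/4·1 = 1/2.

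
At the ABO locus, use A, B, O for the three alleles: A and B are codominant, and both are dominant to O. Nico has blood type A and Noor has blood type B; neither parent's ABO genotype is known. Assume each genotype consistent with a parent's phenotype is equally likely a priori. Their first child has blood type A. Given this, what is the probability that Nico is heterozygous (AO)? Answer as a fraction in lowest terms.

1/3

Possible genotypes: Nico ∈ {AA, AO}; Noor ∈ {BB, BO}.
Weight each parental genotype pair by prior × P(type-A child):
  AA × BO: posterior weight 2/3.
  AO × BO: posterior weight 1/3.
Sum the posterior weight over pairs where Nico is AO: 1/3.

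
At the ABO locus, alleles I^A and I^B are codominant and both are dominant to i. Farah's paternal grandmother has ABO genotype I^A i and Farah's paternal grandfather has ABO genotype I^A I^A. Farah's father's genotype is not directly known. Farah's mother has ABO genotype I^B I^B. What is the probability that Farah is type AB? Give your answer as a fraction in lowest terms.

3/4

Farah's father's ABO genotype from I^A i × I^A I^A: 1/2 I^A I^A, 1/2 I^A i.
Crossing each possibility with the mother I^B I^B and summing P(type AB): 1/2·1 + 1/2·1/2 = 3/4.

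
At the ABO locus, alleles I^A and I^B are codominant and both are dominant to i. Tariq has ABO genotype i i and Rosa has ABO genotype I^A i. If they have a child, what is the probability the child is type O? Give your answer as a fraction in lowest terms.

ABO cross i i × I^A i → offspring phenotypes: 1/2 O, 1/2 A.
So P(type O) = 1/2.

1/2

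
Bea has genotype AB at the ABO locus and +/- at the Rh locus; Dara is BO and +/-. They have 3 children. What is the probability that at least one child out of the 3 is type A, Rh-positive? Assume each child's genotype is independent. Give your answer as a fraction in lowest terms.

1899/4096

ABO cross AB × BO → 1/4 A, 1/2 B, 1/4 AB.
Rh cross +/- × +/- → 3/4 Rh+, 1/4 Rh-; so P(type A, Rh-positive) = 1/4 × 3/4 = 3/16 per child.
P(none) = (13/16)^3 = 2197/4096; P(at least one) = 1 − 2197/4096 = 1899/4096.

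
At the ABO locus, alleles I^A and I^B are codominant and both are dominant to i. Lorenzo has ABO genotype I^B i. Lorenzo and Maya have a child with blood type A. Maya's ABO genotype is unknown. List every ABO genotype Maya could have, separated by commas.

I^A I^A, I^A I^B, I^A i

For each candidate genotype of Maya, check whether crossing it with I^B i can produce every observed child phenotype.
  I^A I^A → possible child types {A, AB} ✓
  I^A I^B → possible child types {A, B, AB} ✓
  I^A i → possible child types {O, A, B, AB} ✓
  I^B I^B → possible child types {B} ✗
  I^B i → possible child types {O, B} ✗
  i i → possible child types {O, B} ✗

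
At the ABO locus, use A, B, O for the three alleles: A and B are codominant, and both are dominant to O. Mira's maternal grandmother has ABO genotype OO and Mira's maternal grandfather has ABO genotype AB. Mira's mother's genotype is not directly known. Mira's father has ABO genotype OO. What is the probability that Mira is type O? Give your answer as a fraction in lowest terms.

Mira's mother's ABO genotype from OO × AB: 1/2 AO, 1/2 BO.
Crossing each possibility with the father OO and summing P(type O): 1/2·1/2 + 1/2·1/2 = 1/2.

1/2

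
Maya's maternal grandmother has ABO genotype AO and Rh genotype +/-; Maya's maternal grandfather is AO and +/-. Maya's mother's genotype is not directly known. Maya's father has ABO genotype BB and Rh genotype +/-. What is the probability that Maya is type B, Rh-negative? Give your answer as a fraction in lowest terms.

1/8

Maya's mother's ABO genotype from AO × AO: 1/4 AA, 1/2 AO, 1/4 OO.
Crossing each possibility with the father BB and summing P(type B): 1/4·0 + 1/2·1/2 + 1/4·1 = 1/2.
Similarly for Rh via the mother's Rh distribution: P(Rh-) = 1/4.
Independent loci: 1/2 × 1/4 = 1/8.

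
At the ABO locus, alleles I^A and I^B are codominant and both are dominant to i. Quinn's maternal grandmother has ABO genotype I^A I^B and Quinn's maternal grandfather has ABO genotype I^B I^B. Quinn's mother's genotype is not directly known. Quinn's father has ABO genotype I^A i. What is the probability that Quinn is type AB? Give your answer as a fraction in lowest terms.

Quinn's mother's ABO genotype from I^A I^B × I^B I^B: 1/2 I^A I^B, 1/2 I^B I^B.
Crossing each possibility with the father I^A i and summing P(type AB): 1/2·1/4 + 1/2·1/2 = 3/8.

3/8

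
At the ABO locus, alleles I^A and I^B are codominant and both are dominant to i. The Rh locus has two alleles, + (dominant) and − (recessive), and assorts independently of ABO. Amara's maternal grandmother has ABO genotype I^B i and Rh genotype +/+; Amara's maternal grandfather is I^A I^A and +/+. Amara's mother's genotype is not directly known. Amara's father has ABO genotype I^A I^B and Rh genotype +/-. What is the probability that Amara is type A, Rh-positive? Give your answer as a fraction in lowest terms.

Amara's mother's ABO genotype from I^B i × I^A I^A: 1/2 I^A I^B, 1/2 I^A i.
Crossing each possibility with the father I^A I^B and summing P(type A): 1/2·1/4 + 1/2·1/2 = 3/8.
Similarly for Rh via the mother's Rh distribution: P(Rh+) = 1.
Independent loci: 3/8 × 1 = 3/8.

3/8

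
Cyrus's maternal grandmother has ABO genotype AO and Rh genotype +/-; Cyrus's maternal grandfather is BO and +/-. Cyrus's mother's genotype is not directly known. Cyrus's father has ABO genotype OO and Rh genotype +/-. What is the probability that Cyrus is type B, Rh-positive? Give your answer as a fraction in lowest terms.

Cyrus's mother's ABO genotype from AO × BO: 1/4 AB, 1/4 AO, 1/4 BO, 1/4 OO.
Crossing each possibility with the father OO and summing P(type B): 1/4·1/2 + 1/4·0 + 1/4·1/2 + 1/4·0 = 1/4.
Similarly for Rh via the mother's Rh distribution: P(Rh+) = 3/4.
Independent loci: 1/4 × 3/4 = 3/16.

3/16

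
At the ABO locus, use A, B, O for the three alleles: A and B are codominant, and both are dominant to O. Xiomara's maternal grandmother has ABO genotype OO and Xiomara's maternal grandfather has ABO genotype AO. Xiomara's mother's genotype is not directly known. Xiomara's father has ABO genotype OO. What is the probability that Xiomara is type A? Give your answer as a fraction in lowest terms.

1/4

Xiomara's mother's ABO genotype from OO × AO: 1/2 AO, 1/2 OO.
Crossing each possibility with the father OO and summing P(type A): 1/2·1/2 + 1/2·0 = 1/4.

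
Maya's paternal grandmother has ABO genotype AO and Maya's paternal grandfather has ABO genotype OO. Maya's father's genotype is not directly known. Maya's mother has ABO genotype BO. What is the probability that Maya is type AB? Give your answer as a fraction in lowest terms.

1/8

Maya's father's ABO genotype from AO × OO: 1/2 AO, 1/2 OO.
Crossing each possibility with the mother BO and summing P(type AB): 1/2·1/4 + 1/2·0 = 1/8.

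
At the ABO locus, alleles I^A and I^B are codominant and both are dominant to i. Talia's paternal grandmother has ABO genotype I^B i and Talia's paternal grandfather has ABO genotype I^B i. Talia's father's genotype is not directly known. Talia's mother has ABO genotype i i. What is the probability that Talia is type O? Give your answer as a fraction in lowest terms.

Talia's father's ABO genotype from I^B i × I^B i: 1/4 I^B I^B, 1/2 I^B i, 1/4 i i.
Crossing each possibility with the mother i i and summing P(type O): 1/4·0 + 1/2·1/2 + 1/4·1 = 1/2.

1/2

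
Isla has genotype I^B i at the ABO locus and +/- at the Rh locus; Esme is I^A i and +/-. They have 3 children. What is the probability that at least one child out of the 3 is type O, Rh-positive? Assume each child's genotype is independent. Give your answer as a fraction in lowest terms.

1899/4096

ABO cross I^B i × I^A i → 1/4 O, 1/4 A, 1/4 B, 1/4 AB.
Rh cross +/- × +/- → 3/4 Rh+, 1/4 Rh-; so P(type O, Rh-positive) = 1/4 × 3/4 = 3/16 per child.
P(none) = (13/16)^3 = 2197/4096; P(at least one) = 1 − 2197/4096 = 1899/4096.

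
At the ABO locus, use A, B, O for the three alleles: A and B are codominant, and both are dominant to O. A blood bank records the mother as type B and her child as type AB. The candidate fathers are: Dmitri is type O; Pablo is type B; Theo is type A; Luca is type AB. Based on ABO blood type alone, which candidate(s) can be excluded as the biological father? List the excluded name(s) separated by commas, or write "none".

Dmitri, Pablo

A candidate is excluded only if no genotype consistent with his phenotype could produce a type AB child with a type B mother.
Dmitri (type O): no genotype consistent with that phenotype can produce a type-AB child with a type-B mother.
Pablo (type B): no genotype consistent with that phenotype can produce a type-AB child with a type-B mother.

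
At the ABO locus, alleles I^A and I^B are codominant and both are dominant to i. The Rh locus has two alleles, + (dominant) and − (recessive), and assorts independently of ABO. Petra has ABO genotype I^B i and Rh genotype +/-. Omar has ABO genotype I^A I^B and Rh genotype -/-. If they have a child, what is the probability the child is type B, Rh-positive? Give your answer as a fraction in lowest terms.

1/4

ABO cross I^B i × I^A I^B → offspring phenotypes: 1/4 A, 1/2 B, 1/4 AB.
Rh cross +/- × -/- → 1/2 Rh+, 1/2 Rh-.
Independent loci: P(type B, Rh-positive) = 1/2 × 1/2 = 1/4.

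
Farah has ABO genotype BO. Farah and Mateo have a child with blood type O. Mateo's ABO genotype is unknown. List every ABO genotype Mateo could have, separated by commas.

AO, BO, OO

For each candidate genotype of Mateo, check whether crossing it with BO can produce every observed child phenotype.
  AA → possible child types {A, AB} ✗
  AB → possible child types {A, B, AB} ✗
  AO → possible child types {O, A, B, AB} ✓
  BB → possible child types {B} ✗
  BO → possible child types {O, B} ✓
  OO → possible child types {O, B} ✓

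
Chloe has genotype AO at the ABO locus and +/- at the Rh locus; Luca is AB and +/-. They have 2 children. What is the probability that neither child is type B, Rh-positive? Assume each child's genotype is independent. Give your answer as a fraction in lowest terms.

ABO cross AO × AB → 1/2 A, 1/4 B, 1/4 AB.
Rh cross +/- × +/- → 3/4 Rh+, 1/4 Rh-; so P(type B, Rh-positive) = 1/4 × 3/4 = 3/16 per child.
P(not type B, Rh-positive) = 13/16 for one child; (13/16)^2 = 169/256.

169/256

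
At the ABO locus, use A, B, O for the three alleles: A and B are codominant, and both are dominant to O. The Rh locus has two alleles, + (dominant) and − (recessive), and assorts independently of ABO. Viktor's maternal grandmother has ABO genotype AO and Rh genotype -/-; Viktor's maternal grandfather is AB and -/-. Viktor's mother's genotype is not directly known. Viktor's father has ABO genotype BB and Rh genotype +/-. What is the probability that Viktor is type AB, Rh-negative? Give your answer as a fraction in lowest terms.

1/4

Viktor's mother's ABO genotype from AO × AB: 1/4 AA, 1/4 AB, 1/4 AO, 1/4 BO.
Crossing each possibility with the father BB and summing P(type AB): 1/4·1 + 1/4·1/2 + 1/4·1/2 + 1/4·0 = 1/2.
Similarly for Rh via the mother's Rh distribution: P(Rh-) = 1/2.
Independent loci: 1/2 × 1/2 = 1/4.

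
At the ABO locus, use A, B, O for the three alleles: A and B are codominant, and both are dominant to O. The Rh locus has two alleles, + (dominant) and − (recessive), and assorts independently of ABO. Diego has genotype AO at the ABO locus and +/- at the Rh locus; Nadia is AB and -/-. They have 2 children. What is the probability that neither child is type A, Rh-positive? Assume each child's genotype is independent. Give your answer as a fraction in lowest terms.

ABO cross AO × AB → 1/2 A, 1/4 B, 1/4 AB.
Rh cross +/- × -/- → 1/2 Rh+, 1/2 Rh-; so P(type A, Rh-positive) = 1/2 × 1/2 = 1/4 per child.
P(not type A, Rh-positive) = 3/4 for one child; (3/4)^2 = 9/16.

9/16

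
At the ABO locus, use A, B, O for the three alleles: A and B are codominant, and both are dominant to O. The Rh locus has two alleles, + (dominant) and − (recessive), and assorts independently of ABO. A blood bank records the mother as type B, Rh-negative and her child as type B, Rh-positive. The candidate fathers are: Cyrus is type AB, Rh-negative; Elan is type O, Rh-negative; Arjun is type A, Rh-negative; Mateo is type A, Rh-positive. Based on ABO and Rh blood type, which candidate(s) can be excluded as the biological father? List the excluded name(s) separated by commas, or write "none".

A candidate is excluded only if no genotype consistent with his phenotype could produce a type B, Rh-positive child with a type B, Rh-negative mother.
Cyrus (type AB, Rh-): no genotype consistent with that phenotype can produce a type-B Rh+ child with a type-B mother.
Elan (type O, Rh-): no genotype consistent with that phenotype can produce a type-B Rh+ child with a type-B mother.
Arjun (type A, Rh-): no genotype consistent with that phenotype can produce a type-B Rh+ child with a type-B mother.

Cyrus, Elan, Arjun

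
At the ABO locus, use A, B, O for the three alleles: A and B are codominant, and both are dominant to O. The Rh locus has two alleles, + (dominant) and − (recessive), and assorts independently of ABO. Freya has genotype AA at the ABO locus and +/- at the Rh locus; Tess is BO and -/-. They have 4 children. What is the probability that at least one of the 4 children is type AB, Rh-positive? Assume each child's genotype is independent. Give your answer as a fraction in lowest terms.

175/256

ABO cross AA × BO → 1/2 A, 1/2 AB.
Rh cross +/- × -/- → 1/2 Rh+, 1/2 Rh-; so P(type AB, Rh-positive) = 1/2 × 1/2 = 1/4 per child.
P(none) = (3/4)^4 = 81/256; P(at least one) = 1 − 81/256 = 175/256.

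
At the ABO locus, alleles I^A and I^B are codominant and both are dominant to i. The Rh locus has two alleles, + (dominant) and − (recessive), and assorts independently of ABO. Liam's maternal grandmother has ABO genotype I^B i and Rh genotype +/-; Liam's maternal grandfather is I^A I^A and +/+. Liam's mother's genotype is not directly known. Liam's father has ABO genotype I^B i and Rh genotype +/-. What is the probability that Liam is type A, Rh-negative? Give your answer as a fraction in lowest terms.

Liam's mother's ABO genotype from I^B i × I^A I^A: 1/2 I^A I^B, 1/2 I^A i.
Crossing each possibility with the father I^B i and summing P(type A): 1/2·1/4 + 1/2·1/4 = 1/4.
Similarly for Rh via the mother's Rh distribution: P(Rh-) = 1/8.
Independent loci: 1/4 × 1/8 = 1/32.

1/32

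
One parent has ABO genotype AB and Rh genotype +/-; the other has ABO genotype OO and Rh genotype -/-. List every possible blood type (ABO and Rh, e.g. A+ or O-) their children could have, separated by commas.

Gametes from AB × OO give offspring ABO genotypes AO, BO, i.e. phenotypes A, B.
Rh cross +/- × -/- → phenotypes Rh+, Rh-.
Combining independently: A+, A-, B+, B-.

A+, A-, B+, B-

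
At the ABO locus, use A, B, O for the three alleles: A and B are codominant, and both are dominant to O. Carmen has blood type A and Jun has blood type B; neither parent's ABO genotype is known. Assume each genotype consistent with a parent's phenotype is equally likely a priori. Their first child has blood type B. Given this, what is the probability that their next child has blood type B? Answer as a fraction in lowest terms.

Possible genotypes: Carmen ∈ {AA, AO}; Jun ∈ {BB, BO}.
Weight each parental genotype pair by prior × P(type-B child):
  AO × BB: posterior weight 2/3; P(next child type B) = 1/2.
  AO × BO: posterior weight 1/3; P(next child type B) = 1/4.
Weighted sum = 5/12.

5/12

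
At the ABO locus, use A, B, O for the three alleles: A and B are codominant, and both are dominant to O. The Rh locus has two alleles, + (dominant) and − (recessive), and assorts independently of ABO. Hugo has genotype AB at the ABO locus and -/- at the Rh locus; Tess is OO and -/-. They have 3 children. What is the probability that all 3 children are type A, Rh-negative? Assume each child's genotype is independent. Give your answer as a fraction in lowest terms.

ABO cross AB × OO → 1/2 A, 1/2 B.
Rh cross -/- × -/- → 1 Rh-; so P(type A, Rh-negative) = 1/2 × 1 = 1/2 per child.
All 3 independent: (1/2)^3 = 1/8.

1/8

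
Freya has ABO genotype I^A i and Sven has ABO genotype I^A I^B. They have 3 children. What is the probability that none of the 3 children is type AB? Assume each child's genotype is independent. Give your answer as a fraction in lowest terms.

27/64

ABO cross I^A i × I^A I^B → 1/2 A, 1/4 B, 1/4 AB.
So P(type AB) = 1/4 per child.
P(not type AB) = 3/4 for one child; (3/4)^3 = 27/64.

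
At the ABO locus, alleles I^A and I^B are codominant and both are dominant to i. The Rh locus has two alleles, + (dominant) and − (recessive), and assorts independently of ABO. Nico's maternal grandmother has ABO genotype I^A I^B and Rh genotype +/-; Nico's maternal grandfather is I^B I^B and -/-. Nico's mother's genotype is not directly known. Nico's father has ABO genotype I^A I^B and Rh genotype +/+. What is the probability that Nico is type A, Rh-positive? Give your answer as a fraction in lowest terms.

1/8

Nico's mother's ABO genotype from I^A I^B × I^B I^B: 1/2 I^A I^B, 1/2 I^B I^B.
Crossing each possibility with the father I^A I^B and summing P(type A): 1/2·1/4 + 1/2·0 = 1/8.
Similarly for Rh via the mother's Rh distribution: P(Rh+) = 1.
Independent loci: 1/8 × 1 = 1/8.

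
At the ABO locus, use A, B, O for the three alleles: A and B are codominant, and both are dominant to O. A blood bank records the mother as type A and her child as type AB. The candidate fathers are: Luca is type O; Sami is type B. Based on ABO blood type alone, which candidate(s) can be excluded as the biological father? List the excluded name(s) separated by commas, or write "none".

Luca

A candidate is excluded only if no genotype consistent with his phenotype could produce a type AB child with a type A mother.
Luca (type O): no genotype consistent with that phenotype can produce a type-AB child with a type-A mother.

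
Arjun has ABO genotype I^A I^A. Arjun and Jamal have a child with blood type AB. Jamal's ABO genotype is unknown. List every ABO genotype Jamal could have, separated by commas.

I^A I^B, I^B I^B, I^B i

For each candidate genotype of Jamal, check whether crossing it with I^A I^A can produce every observed child phenotype.
  I^A I^A → possible child types {A} ✗
  I^A I^B → possible child types {A, AB} ✓
  I^A i → possible child types {A} ✗
  I^B I^B → possible child types {AB} ✓
  I^B i → possible child types {A, AB} ✓
  i i → possible child types {A} ✗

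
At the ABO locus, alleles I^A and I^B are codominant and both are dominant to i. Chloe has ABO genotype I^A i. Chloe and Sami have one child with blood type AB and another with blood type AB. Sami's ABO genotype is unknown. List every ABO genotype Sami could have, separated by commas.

For each candidate genotype of Sami, check whether crossing it with I^A i can produce every observed child phenotype.
  I^A I^A → possible child types {A} ✗
  I^A I^B → possible child types {A, B, AB} ✓
  I^A i → possible child types {O, A} ✗
  I^B I^B → possible child types {B, AB} ✓
  I^B i → possible child types {O, A, B, AB} ✓
  i i → possible child types {O, A} ✗

I^A I^B, I^B I^B, I^B i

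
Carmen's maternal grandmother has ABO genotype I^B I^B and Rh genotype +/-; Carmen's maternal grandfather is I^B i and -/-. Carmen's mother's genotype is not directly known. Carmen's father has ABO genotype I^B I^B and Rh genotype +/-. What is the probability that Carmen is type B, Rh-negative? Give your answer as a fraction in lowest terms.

Carmen's mother's ABO genotype from I^B I^B × I^B i: 1/2 I^B I^B, 1/2 I^B i.
Crossing each possibility with the father I^B I^B and summing P(type B): 1/2·1 + 1/2·1 = 1.
Similarly for Rh via the mother's Rh distribution: P(Rh-) = 3/8.
Independent loci: 1 × 3/8 = 3/8.

3/8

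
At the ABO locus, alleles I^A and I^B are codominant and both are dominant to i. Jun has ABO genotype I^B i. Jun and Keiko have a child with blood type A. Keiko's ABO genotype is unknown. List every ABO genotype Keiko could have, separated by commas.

For each candidate genotype of Keiko, check whether crossing it with I^B i can produce every observed child phenotype.
  I^A I^A → possible child types {A, AB} ✓
  I^A I^B → possible child types {A, B, AB} ✓
  I^A i → possible child types {O, A, B, AB} ✓
  I^B I^B → possible child types {B} ✗
  I^B i → possible child types {O, B} ✗
  i i → possible child types {O, B} ✗

I^A I^A, I^A I^B, I^A i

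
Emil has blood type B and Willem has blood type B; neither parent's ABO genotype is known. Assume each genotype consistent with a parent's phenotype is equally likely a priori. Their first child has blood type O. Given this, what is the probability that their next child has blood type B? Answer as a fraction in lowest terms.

3/4

Possible genotypes: Emil ∈ {I^B I^B, I^B i}; Willem ∈ {I^B I^B, I^B i}.
Weight each parental genotype pair by prior × P(type-O child):
  I^B i × I^B i: posterior weight 1; P(next child type B) = 3/4.
Weighted sum = 3/4.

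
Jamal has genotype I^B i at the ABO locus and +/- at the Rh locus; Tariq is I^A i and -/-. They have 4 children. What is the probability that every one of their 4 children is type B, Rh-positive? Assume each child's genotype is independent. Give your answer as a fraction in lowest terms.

1/4096

ABO cross I^B i × I^A i → 1/4 O, 1/4 A, 1/4 B, 1/4 AB.
Rh cross +/- × -/- → 1/2 Rh+, 1/2 Rh-; so P(type B, Rh-positive) = 1/4 × 1/2 = 1/8 per child.
All 4 independent: (1/8)^4 = 1/4096.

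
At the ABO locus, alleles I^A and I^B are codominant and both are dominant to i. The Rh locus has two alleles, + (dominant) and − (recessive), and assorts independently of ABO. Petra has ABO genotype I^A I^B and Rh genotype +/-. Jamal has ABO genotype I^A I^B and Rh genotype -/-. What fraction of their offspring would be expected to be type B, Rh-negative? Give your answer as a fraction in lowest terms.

1/8

ABO cross I^A I^B × I^A I^B → offspring phenotypes: 1/4 A, 1/4 B, 1/2 AB.
Rh cross +/- × -/- → 1/2 Rh+, 1/2 Rh-.
Independent loci: P(type B, Rh-negative) = 1/4 × 1/2 = 1/8.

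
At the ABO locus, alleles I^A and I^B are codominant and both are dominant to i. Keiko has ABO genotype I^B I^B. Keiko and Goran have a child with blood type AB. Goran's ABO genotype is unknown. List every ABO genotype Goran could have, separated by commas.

For each candidate genotype of Goran, check whether crossing it with I^B I^B can produce every observed child phenotype.
  I^A I^A → possible child types {AB} ✓
  I^A I^B → possible child types {B, AB} ✓
  I^A i → possible child types {B, AB} ✓
  I^B I^B → possible child types {B} ✗
  I^B i → possible child types {B} ✗
  i i → possible child types {B} ✗

I^A I^A, I^A I^B, I^A i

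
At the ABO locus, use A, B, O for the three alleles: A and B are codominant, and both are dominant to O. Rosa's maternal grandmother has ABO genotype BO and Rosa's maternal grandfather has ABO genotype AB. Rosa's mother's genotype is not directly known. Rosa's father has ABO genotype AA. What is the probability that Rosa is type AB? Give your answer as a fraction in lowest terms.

Rosa's mother's ABO genotype from BO × AB: 1/4 AB, 1/4 AO, 1/4 BB, 1/4 BO.
Crossing each possibility with the father AA and summing P(type AB): 1/4·1/2 + 1/4·0 + 1/4·1 + 1/4·1/2 = 1/2.

1/2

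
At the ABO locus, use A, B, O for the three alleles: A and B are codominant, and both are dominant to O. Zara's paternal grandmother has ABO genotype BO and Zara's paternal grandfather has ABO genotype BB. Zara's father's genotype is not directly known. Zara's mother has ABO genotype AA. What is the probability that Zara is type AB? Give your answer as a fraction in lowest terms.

3/4

Zara's father's ABO genotype from BO × BB: 1/2 BB, 1/2 BO.
Crossing each possibility with the mother AA and summing P(type AB): 1/2·1 + 1/2·1/2 = 3/4.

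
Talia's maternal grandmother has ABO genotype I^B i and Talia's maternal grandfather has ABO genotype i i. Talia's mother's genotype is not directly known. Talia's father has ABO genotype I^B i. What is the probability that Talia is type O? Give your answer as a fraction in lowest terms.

Talia's mother's ABO genotype from I^B i × i i: 1/2 I^B i, 1/2 i i.
Crossing each possibility with the father I^B i and summing P(type O): 1/2·1/4 + 1/2·1/2 = 3/8.

3/8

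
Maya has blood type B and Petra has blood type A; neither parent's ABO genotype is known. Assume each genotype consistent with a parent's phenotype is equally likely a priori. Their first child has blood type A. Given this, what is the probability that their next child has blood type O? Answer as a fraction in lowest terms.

Possible genotypes: Maya ∈ {I^B I^B, I^B i}; Petra ∈ {I^A I^A, I^A i}.
Weight each parental genotype pair by prior × P(type-A child):
  I^B i × I^A I^A: posterior weight 2/3; P(next child type O) = 0.
  I^B i × I^A i: posterior weight 1/3; P(next child type O) = 1/4.
Weighted sum = 1/12.

1/12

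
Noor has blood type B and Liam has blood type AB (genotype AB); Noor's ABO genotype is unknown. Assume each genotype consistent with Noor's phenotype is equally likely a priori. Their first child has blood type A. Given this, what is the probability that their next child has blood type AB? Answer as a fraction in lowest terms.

1/4

Possible genotypes: Noor ∈ {BB, BO}; Liam ∈ {AB}.
Weight each parental genotype pair by prior × P(type-A child):
  BO × AB: posterior weight 1; P(next child type AB) = 1/4.
Weighted sum = 1/4.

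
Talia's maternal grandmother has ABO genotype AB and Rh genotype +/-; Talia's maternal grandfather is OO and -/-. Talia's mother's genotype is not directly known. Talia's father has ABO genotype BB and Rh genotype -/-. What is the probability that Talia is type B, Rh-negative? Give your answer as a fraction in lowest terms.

Talia's mother's ABO genotype from AB × OO: 1/2 AO, 1/2 BO.
Crossing each possibility with the father BB and summing P(type B): 1/2·1/2 + 1/2·1 = 3/4.
Similarly for Rh via the mother's Rh distribution: P(Rh-) = 3/4.
Independent loci: 3/4 × 3/4 = 9/16.

9/16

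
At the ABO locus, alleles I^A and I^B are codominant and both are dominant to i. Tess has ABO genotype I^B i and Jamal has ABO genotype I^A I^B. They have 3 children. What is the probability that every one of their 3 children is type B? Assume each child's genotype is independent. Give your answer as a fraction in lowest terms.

1/8

ABO cross I^B i × I^A I^B → 1/4 A, 1/2 B, 1/4 AB.
So P(type B) = 1/2 per child.
All 3 independent: (1/2)^3 = 1/8.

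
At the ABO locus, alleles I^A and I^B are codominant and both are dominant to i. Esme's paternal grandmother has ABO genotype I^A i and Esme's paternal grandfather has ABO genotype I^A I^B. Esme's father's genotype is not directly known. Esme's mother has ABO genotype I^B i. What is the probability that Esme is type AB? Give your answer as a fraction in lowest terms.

1/4

Esme's father's ABO genotype from I^A i × I^A I^B: 1/4 I^A I^A, 1/4 I^A I^B, 1/4 I^A i, 1/4 I^B i.
Crossing each possibility with the mother I^B i and summing P(type AB): 1/4·1/2 + 1/4·1/4 + 1/4·1/4 + 1/4·0 = 1/4.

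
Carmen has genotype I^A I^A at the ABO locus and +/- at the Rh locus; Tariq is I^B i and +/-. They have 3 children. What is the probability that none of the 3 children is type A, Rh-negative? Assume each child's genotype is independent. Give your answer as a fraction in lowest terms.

ABO cross I^A I^A × I^B i → 1/2 A, 1/2 AB.
Rh cross +/- × +/- → 3/4 Rh+, 1/4 Rh-; so P(type A, Rh-negative) = 1/2 × 1/4 = 1/8 per child.
P(not type A, Rh-negative) = 7/8 for one child; (7/8)^3 = 343/512.

343/512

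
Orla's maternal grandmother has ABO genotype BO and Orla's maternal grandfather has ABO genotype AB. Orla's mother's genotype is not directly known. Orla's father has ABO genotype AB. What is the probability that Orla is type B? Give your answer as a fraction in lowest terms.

3/8

Orla's mother's ABO genotype from BO × AB: 1/4 AB, 1/4 AO, 1/4 BB, 1/4 BO.
Crossing each possibility with the father AB and summing P(type B): 1/4·1/4 + 1/4·1/4 + 1/4·1/2 + 1/4·1/2 = 3/8.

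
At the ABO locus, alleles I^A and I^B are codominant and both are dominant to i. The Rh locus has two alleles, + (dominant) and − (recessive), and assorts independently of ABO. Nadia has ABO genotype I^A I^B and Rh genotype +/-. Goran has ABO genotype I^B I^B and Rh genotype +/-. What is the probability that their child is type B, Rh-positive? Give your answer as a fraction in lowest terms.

3/8

ABO cross I^A I^B × I^B I^B → offspring phenotypes: 1/2 B, 1/2 AB.
Rh cross +/- × +/- → 3/4 Rh+, 1/4 Rh-.
Independent loci: P(type B, Rh-positive) = 1/2 × 3/4 = 3/8.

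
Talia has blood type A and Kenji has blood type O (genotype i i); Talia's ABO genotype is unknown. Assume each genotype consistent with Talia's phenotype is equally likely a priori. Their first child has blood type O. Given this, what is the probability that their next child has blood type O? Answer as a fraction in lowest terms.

Possible genotypes: Talia ∈ {I^A I^A, I^A i}; Kenji ∈ {i i}.
Weight each parental genotype pair by prior × P(type-O child):
  I^A i × i i: posterior weight 1; P(next child type O) = 1/2.
Weighted sum = 1/2.

1/2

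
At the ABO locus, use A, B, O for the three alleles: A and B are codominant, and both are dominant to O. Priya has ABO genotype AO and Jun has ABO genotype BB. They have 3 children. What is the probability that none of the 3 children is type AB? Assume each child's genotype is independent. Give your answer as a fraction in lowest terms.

1/8

ABO cross AO × BB → 1/2 B, 1/2 AB.
So P(type AB) = 1/2 per child.
P(not type AB) = 1/2 for one child; (1/2)^3 = 1/8.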